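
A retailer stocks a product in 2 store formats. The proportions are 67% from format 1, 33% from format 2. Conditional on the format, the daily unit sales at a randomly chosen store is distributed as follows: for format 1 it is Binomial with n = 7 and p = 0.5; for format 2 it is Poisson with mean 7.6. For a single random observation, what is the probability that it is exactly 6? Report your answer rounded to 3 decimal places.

0.081

Conditional on each format, P(X = 6): 1: 0.0546875; 2: 0.13394.
By total probability, P(X = 6) = 0.67·0.0546875 + 0.33·0.13394 = 0.0808409.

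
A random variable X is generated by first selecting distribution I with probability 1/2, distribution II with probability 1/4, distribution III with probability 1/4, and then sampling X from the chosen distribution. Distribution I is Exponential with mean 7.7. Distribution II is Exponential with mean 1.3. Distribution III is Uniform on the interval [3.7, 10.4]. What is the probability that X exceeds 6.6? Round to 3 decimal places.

0.356

Conditional on each component, P(X > 6.6): I: 0.424373; II: 0.00623908; III: 0.567164.
By total probability, P(X > 6.6) = 0.5·0.424373 + 0.25·0.00623908 + 0.25·0.567164 = 0.355537.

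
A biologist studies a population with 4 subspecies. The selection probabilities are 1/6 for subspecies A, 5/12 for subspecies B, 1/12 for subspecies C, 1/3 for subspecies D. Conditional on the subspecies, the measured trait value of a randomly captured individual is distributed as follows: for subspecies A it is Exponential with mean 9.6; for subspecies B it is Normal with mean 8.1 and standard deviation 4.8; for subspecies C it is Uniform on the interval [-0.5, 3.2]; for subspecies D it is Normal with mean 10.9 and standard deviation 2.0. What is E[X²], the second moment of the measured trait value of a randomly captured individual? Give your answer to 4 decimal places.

For each component E[X²] = Var + (mean)², giving A: 184.32; B: 88.65; C: 2.96333; D: 122.81.
Overall E[X²] = 0.166667·184.32 + 0.416667·88.65 + 0.0833333·2.96333 + 0.333333·122.81 = 108.841.

108.8411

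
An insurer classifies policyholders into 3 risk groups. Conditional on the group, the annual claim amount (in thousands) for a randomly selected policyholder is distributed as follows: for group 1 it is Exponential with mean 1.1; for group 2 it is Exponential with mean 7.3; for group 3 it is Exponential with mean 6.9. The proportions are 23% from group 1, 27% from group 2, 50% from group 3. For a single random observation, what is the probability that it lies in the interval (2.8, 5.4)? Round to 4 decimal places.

0.1761

Conditional on each group, P(2.8 < X < 5.4): 1: 0.0710582; 2: 0.204185; 3: 0.209234.
By total probability, P(2.8 < X < 5.4) = 0.23·0.0710582 + 0.27·0.204185 + 0.5·0.209234 = 0.17609.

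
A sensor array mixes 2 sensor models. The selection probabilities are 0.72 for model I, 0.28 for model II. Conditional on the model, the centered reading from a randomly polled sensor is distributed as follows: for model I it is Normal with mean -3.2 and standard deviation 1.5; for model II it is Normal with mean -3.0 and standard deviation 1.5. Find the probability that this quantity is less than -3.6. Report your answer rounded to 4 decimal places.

Conditional on each model, P(X < -3.6): I: 0.394863; II: 0.344578.
By total probability, P(X < -3.6) = 0.72·0.394863 + 0.28·0.344578 = 0.380783.

0.3808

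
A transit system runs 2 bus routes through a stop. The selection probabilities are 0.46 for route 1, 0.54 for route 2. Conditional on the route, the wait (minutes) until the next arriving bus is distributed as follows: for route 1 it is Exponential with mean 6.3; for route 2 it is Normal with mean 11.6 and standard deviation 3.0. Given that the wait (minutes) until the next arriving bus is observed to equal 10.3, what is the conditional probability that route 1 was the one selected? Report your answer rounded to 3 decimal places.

Likelihoods f(10.3 | ·): 1: 0.0309473; 2: 0.121064.
Posterior ∝ prior × likelihood. Numerator for 1: 0.46·0.0309473 = 0.0142357.
Normalizing constant: 0.46·0.0309473 + 0.54·0.121064 = 0.0796101.
P(1 | observation) = 0.0142357 / 0.0796101 = 0.178818.

0.179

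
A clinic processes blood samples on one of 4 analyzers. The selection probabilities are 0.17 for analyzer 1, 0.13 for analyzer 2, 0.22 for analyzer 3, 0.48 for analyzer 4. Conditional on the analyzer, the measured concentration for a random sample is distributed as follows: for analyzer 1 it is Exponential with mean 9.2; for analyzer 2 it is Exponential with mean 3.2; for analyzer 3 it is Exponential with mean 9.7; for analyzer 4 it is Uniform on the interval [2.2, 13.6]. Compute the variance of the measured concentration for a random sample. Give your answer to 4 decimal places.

Per component, 1: μ=9.2, E[X²]=169.28; 2: μ=3.2, E[X²]=20.48; 3: μ=9.7, E[X²]=188.18; 4: μ=7.9, E[X²]=73.24.
E[X] = 0.17·9.2 + 0.13·3.2 + 0.22·9.7 + 0.48·7.9 = 7.906.
E[X²] = 0.17·169.28 + 0.13·20.48 + 0.22·188.18 + 0.48·73.24 = 107.995.
Var(X) = E[X²] − (E[X])² = 107.995 − 62.5048 = 45.49.

45.4900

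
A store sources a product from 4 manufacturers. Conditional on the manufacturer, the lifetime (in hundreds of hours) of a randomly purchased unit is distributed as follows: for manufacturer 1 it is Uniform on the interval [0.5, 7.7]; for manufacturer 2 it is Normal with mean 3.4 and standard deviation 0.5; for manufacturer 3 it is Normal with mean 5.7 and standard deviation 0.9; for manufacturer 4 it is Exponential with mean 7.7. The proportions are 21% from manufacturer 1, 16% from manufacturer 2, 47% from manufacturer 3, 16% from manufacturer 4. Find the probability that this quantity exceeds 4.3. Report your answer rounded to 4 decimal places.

Conditional on each manufacturer, P(X > 4.3): 1: 0.472222; 2: 0.0359303; 3: 0.940093; 4: 0.5721.
By total probability, P(X > 4.3) = 0.21·0.472222 + 0.16·0.0359303 + 0.47·0.940093 + 0.16·0.5721 = 0.638295.

0.6383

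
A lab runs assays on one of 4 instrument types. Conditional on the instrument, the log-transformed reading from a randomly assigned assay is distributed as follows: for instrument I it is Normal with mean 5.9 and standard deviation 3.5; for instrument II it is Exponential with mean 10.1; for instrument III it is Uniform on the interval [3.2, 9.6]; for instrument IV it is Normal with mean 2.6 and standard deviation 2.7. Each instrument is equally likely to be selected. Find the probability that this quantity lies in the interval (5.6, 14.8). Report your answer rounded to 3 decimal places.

Conditional on each instrument, P(5.6 < X < 14.8): I: 0.528656; II: 0.343387; III: 0.625; IV: 0.133257.
By total probability, P(5.6 < X < 14.8) = 0.25·0.528656 + 0.25·0.343387 + 0.25·0.625 + 0.25·0.133257 = 0.407575.

0.408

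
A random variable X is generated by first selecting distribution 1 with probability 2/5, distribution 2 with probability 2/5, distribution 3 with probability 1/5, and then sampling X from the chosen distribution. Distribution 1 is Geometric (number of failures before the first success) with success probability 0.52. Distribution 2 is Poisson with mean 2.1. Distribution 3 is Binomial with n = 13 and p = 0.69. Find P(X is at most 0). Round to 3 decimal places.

0.257

Conditional on each component, P(X ≤ 0): 1: 0.52; 2: 0.122456; 3: 2.44175e-07.
By total probability, P(X ≤ 0) = 0.4·0.52 + 0.4·0.122456 + 0.2·2.44175e-07 = 0.256983.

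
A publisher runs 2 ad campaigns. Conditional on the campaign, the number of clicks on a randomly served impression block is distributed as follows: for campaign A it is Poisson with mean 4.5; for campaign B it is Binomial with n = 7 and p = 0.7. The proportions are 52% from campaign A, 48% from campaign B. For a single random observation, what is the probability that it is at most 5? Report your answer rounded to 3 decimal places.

Conditional on each campaign, P(X ≤ 5): A: 0.70293; B: 0.670583.
By total probability, P(X ≤ 5) = 0.52·0.70293 + 0.48·0.670583 = 0.687404.

0.687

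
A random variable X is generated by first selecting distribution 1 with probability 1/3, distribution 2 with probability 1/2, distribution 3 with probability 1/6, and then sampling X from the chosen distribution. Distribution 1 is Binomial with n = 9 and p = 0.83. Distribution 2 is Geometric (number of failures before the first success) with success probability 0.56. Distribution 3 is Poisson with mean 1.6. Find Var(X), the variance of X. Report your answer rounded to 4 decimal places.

10.8076

Per component, 1: μ=7.47, E[X²]=57.0708; 2: μ=0.785714, E[X²]=2.02041; 3: μ=1.6, E[X²]=4.16.
E[X] = 0.333333·7.47 + 0.5·0.785714 + 0.166667·1.6 = 3.14952.
E[X²] = 0.333333·57.0708 + 0.5·2.02041 + 0.166667·4.16 = 20.7271.
Var(X) = E[X²] − (E[X])² = 20.7271 − 9.9195 = 10.8076.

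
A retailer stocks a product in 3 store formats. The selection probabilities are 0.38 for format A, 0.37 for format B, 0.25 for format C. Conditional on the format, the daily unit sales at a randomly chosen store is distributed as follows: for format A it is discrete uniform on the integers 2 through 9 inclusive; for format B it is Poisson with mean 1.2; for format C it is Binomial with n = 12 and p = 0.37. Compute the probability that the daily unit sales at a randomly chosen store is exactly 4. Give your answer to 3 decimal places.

Conditional on each format, P(X = 4): A: 0.125; B: 0.0260232; C: 0.230217.
By total probability, P(X = 4) = 0.38·0.125 + 0.37·0.0260232 + 0.25·0.230217 = 0.114683.

0.115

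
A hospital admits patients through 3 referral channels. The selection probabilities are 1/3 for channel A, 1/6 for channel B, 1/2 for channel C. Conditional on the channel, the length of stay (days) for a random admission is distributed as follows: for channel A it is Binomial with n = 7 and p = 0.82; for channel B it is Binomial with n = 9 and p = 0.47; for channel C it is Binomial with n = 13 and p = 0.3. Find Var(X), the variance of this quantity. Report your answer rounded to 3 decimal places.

Per component, A: μ=5.74, E[X²]=33.9808; B: μ=4.23, E[X²]=20.1348; C: μ=3.9, E[X²]=17.94.
E[X] = 0.333333·5.74 + 0.166667·4.23 + 0.5·3.9 = 4.56833.
E[X²] = 0.333333·33.9808 + 0.166667·20.1348 + 0.5·17.94 = 23.6527.
Var(X) = E[X²] − (E[X])² = 23.6527 − 20.8697 = 2.78306.

2.783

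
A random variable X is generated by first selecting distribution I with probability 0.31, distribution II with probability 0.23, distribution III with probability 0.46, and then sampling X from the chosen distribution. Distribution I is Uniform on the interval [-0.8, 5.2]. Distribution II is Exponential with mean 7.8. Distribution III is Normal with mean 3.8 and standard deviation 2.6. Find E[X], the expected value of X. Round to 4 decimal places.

Component means — I: 2.2; II: 7.8; III: 3.8.
E[X] = 0.31·2.2 + 0.23·7.8 + 0.46·3.8 = 4.224.

4.2240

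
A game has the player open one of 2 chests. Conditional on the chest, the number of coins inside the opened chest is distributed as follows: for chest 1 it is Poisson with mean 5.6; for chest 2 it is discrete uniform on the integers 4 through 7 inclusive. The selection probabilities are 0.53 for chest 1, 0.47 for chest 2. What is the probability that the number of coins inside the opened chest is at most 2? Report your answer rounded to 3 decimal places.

0.044

Conditional on each chest, P(X ≤ 2): 1: 0.0823884; 2: 0.
By total probability, P(X ≤ 2) = 0.53·0.0823884 + 0.47·0 = 0.0436659.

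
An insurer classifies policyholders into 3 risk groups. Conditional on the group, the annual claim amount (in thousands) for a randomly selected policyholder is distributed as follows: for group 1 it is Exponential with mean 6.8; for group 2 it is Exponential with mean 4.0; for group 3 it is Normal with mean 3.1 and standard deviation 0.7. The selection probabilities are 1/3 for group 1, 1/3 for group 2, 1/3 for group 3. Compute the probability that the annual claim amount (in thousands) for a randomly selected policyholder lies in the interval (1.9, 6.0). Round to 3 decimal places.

0.566

Conditional on each group, P(1.9 < X < 6.0): 1: 0.34242; 2: 0.398755; 3: 0.956745.
By total probability, P(1.9 < X < 6.0) = 0.333333·0.34242 + 0.333333·0.398755 + 0.333333·0.956745 = 0.565973.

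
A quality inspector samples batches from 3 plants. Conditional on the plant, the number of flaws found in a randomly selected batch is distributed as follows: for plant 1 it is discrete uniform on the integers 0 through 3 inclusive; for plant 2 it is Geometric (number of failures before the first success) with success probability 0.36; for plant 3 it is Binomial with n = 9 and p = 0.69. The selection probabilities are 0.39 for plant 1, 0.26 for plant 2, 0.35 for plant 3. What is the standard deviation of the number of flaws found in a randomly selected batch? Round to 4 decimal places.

2.6961

Per component, 1: μ=1.5, E[X²]=3.5; 2: μ=1.77778, E[X²]=8.09877; 3: μ=6.21, E[X²]=40.4892.
E[X] = 0.39·1.5 + 0.26·1.77778 + 0.35·6.21 = 3.22072.
E[X²] = 0.39·3.5 + 0.26·8.09877 + 0.35·40.4892 = 17.6419.
Var(X) = E[X²] − (E[X])² = 17.6419 − 10.3731 = 7.26885.
SD(X) = √7.26885 = 2.69608.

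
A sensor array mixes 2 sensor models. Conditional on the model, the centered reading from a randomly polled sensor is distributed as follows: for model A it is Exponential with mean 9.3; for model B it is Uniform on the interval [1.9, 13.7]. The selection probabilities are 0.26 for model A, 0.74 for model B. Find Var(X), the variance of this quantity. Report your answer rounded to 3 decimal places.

31.507

Per component, A: μ=9.3, E[X²]=172.98; B: μ=7.8, E[X²]=72.4433.
E[X] = 0.26·9.3 + 0.74·7.8 = 8.19.
E[X²] = 0.26·172.98 + 0.74·72.4433 = 98.5829.
Var(X) = E[X²] − (E[X])² = 98.5829 − 67.0761 = 31.5068.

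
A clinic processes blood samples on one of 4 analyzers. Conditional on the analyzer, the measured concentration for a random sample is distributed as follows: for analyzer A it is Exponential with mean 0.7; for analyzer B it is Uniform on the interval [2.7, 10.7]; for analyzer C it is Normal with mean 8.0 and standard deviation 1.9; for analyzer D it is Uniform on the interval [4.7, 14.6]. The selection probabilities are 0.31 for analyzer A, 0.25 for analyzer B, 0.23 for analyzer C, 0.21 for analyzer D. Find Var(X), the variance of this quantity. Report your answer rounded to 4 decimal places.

Per component, A: μ=0.7, E[X²]=0.98; B: μ=6.7, E[X²]=50.2233; C: μ=8, E[X²]=67.61; D: μ=9.65, E[X²]=101.29.
E[X] = 0.31·0.7 + 0.25·6.7 + 0.23·8 + 0.21·9.65 = 5.7585.
E[X²] = 0.31·0.98 + 0.25·50.2233 + 0.23·67.61 + 0.21·101.29 = 49.6808.
Var(X) = E[X²] − (E[X])² = 49.6808 − 33.1603 = 16.5205.

16.5205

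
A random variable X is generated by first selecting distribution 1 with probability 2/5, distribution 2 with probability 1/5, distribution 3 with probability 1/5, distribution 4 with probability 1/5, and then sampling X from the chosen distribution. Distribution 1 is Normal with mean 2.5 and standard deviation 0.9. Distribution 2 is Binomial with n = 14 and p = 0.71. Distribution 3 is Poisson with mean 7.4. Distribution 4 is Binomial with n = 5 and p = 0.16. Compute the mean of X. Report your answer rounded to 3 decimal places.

Component means — 1: 2.5; 2: 9.94; 3: 7.4; 4: 0.8.
E[X] = 0.4·2.5 + 0.2·9.94 + 0.2·7.4 + 0.2·0.8 = 4.628.

4.628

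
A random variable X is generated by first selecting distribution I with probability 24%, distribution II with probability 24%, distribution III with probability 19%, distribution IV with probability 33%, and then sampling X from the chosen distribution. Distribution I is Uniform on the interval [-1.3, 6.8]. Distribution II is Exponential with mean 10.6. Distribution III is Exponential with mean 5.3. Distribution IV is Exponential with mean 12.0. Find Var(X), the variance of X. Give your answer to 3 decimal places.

Per component, I: μ=2.75, E[X²]=13.03; II: μ=10.6, E[X²]=224.72; III: μ=5.3, E[X²]=56.18; IV: μ=12, E[X²]=288.
E[X] = 0.24·2.75 + 0.24·10.6 + 0.19·5.3 + 0.33·12 = 8.171.
E[X²] = 0.24·13.03 + 0.24·224.72 + 0.19·56.18 + 0.33·288 = 162.774.
Var(X) = E[X²] − (E[X])² = 162.774 − 66.7652 = 96.009.

96.009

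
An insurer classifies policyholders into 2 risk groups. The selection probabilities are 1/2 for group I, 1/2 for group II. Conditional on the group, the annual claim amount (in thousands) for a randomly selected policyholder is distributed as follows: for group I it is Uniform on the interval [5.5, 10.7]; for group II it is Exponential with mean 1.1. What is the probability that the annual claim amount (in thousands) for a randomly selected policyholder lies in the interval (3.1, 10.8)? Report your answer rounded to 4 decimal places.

Conditional on each group, P(3.1 < X < 10.8): I: 1; II: 0.05966.
By total probability, P(3.1 < X < 10.8) = 0.5·1 + 0.5·0.05966 = 0.52983.

0.5298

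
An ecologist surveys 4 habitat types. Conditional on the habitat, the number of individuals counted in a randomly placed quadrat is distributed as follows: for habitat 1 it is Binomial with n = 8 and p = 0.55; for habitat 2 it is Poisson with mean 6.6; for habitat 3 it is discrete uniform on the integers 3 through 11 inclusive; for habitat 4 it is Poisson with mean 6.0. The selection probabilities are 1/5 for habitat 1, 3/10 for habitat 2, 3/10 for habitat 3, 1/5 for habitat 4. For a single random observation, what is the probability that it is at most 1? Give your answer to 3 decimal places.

0.010

Conditional on each habitat, P(X ≤ 1): 1: 0.018123; 2: 0.0103388; 3: 0; 4: 0.0173513.
By total probability, P(X ≤ 1) = 0.2·0.018123 + 0.3·0.0103388 + 0.3·0 + 0.2·0.0173513 = 0.0101965.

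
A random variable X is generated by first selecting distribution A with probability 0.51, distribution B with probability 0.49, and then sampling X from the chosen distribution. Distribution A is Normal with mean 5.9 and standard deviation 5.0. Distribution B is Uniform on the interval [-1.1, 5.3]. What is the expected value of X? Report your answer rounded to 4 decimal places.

4.0380

Component means — A: 5.9; B: 2.1.
E[X] = 0.51·5.9 + 0.49·2.1 = 4.038.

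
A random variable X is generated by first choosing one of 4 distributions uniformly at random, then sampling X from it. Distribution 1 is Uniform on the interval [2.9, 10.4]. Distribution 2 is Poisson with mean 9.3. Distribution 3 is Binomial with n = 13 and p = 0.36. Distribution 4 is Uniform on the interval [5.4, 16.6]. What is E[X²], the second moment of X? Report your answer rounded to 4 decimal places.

75.2627

For each component E[X²] = Var + (mean)², giving 1: 48.91; 2: 95.79; 3: 24.8976; 4: 131.453.
Overall E[X²] = 0.25·48.91 + 0.25·95.79 + 0.25·24.8976 + 0.25·131.453 = 75.2627.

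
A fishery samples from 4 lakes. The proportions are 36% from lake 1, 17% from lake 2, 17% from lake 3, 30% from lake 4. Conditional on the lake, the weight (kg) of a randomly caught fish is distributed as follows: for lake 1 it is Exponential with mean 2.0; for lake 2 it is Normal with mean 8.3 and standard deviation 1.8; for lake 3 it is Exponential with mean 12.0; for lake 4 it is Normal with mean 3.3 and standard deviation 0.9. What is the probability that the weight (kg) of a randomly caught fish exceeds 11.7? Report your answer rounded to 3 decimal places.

Conditional on each lake, P(X > 11.7): 1: 0.0028799; 2: 0.0294534; 3: 0.377192; 4: 0.
By total probability, P(X > 11.7) = 0.36·0.0028799 + 0.17·0.0294534 + 0.17·0.377192 + 0.3·0 = 0.0701665.

0.070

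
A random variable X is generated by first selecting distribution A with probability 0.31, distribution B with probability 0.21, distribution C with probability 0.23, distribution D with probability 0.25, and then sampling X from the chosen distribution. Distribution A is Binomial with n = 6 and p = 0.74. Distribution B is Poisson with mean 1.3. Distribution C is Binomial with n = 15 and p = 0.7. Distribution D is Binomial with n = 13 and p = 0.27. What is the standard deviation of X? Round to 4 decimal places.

3.5323

Per component, A: μ=4.44, E[X²]=20.868; B: μ=1.3, E[X²]=2.99; C: μ=10.5, E[X²]=113.4; D: μ=3.51, E[X²]=14.8824.
E[X] = 0.31·4.44 + 0.21·1.3 + 0.23·10.5 + 0.25·3.51 = 4.9419.
E[X²] = 0.31·20.868 + 0.21·2.99 + 0.23·113.4 + 0.25·14.8824 = 36.8996.
Var(X) = E[X²] − (E[X])² = 36.8996 − 24.4224 = 12.4772.
SD(X) = √12.4772 = 3.53231.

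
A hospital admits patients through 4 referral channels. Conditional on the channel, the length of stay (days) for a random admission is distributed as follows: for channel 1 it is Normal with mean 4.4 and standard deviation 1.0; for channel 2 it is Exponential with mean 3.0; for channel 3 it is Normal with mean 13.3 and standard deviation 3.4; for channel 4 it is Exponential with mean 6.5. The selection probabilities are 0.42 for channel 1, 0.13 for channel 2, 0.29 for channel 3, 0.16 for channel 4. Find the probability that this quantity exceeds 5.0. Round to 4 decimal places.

Conditional on each channel, P(X > 5.0): 1: 0.274253; 2: 0.188876; 3: 0.99268; 4: 0.463369.
By total probability, P(X > 5.0) = 0.42·0.274253 + 0.13·0.188876 + 0.29·0.99268 + 0.16·0.463369 = 0.501757.

0.5018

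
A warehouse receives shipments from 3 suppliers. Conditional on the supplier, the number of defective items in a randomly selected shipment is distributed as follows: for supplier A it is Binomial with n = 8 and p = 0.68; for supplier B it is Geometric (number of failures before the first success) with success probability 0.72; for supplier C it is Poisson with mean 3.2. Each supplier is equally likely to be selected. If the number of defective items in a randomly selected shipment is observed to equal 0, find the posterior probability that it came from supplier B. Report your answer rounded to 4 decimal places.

0.9463

Likelihoods P(X=0 | ·): A: 0.000109951; B: 0.72; C: 0.0407622.
Posterior ∝ prior × likelihood. Numerator for B: 0.333333·0.72 = 0.24.
Normalizing constant: 0.333333·0.000109951 + 0.333333·0.72 + 0.333333·0.0407622 = 0.253624.
P(B | observation) = 0.24 / 0.253624 = 0.946282.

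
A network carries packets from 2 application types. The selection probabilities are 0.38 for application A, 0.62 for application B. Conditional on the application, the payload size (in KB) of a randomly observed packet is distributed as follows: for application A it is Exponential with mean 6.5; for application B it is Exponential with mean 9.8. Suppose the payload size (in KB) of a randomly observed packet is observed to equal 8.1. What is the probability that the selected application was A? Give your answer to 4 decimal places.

0.3779

Likelihoods f(8.1 | ·): A: 0.0442475; B: 0.0446495.
Posterior ∝ prior × likelihood. Numerator for A: 0.38·0.0442475 = 0.0168141.
Normalizing constant: 0.38·0.0442475 + 0.62·0.0446495 = 0.0444967.
P(A | observation) = 0.0168141 / 0.0444967 = 0.377872.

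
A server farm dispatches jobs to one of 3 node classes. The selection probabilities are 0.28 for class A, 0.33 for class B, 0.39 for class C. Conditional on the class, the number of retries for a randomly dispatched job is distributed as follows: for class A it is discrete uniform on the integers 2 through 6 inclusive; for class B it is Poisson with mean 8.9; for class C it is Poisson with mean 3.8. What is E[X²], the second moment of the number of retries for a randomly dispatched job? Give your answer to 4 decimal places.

For each component E[X²] = Var + (mean)², giving A: 18; B: 88.11; C: 18.24.
Overall E[X²] = 0.28·18 + 0.33·88.11 + 0.39·18.24 = 41.2299.

41.2299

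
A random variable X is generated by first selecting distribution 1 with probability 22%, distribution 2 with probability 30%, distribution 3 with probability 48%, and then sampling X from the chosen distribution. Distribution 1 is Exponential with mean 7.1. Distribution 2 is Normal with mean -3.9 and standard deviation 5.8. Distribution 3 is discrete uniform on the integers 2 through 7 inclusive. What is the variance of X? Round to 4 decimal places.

41.4427

Per component, 1: μ=7.1, E[X²]=100.82; 2: μ=-3.9, E[X²]=48.85; 3: μ=4.5, E[X²]=23.1667.
E[X] = 0.22·7.1 + 0.3·-3.9 + 0.48·4.5 = 2.552.
E[X²] = 0.22·100.82 + 0.3·48.85 + 0.48·23.1667 = 47.9554.
Var(X) = E[X²] − (E[X])² = 47.9554 − 6.5127 = 41.4427.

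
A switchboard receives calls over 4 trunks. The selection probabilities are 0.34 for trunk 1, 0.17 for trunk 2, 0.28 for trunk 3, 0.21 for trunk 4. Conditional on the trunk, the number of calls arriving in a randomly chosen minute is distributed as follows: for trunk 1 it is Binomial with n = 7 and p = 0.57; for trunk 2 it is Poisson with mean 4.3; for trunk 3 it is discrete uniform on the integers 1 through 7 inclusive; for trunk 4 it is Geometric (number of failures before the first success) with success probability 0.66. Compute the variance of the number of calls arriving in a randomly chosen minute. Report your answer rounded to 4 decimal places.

4.6957

Per component, 1: μ=3.99, E[X²]=17.6358; 2: μ=4.3, E[X²]=22.79; 3: μ=4, E[X²]=20; 4: μ=0.515152, E[X²]=1.04591.
E[X] = 0.34·3.99 + 0.17·4.3 + 0.28·4 + 0.21·0.515152 = 3.31578.
E[X²] = 0.34·17.6358 + 0.17·22.79 + 0.28·20 + 0.21·1.04591 = 15.6901.
Var(X) = E[X²] − (E[X])² = 15.6901 − 10.9944 = 4.6957.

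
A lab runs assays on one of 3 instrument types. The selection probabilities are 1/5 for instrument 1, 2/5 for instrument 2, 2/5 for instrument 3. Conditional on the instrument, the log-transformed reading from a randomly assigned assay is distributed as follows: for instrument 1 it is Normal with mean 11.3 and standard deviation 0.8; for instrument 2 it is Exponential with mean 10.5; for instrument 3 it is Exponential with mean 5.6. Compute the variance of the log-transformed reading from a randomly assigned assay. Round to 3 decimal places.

Per component, 1: μ=11.3, E[X²]=128.33; 2: μ=10.5, E[X²]=220.5; 3: μ=5.6, E[X²]=62.72.
E[X] = 0.2·11.3 + 0.4·10.5 + 0.4·5.6 = 8.7.
E[X²] = 0.2·128.33 + 0.4·220.5 + 0.4·62.72 = 138.954.
Var(X) = E[X²] − (E[X])² = 138.954 − 75.69 = 63.264.

63.264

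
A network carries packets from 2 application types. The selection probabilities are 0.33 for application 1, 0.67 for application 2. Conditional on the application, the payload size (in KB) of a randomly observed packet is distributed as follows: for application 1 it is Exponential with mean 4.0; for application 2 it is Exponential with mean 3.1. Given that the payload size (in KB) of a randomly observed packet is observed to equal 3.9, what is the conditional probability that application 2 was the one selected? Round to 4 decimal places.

0.6637

Likelihoods f(3.9 | ·): 1: 0.0942981; 2: 0.0916786.
Posterior ∝ prior × likelihood. Numerator for 2: 0.67·0.0916786 = 0.0614246.
Normalizing constant: 0.33·0.0942981 + 0.67·0.0916786 = 0.092543.
P(2 | observation) = 0.0614246 / 0.092543 = 0.663742.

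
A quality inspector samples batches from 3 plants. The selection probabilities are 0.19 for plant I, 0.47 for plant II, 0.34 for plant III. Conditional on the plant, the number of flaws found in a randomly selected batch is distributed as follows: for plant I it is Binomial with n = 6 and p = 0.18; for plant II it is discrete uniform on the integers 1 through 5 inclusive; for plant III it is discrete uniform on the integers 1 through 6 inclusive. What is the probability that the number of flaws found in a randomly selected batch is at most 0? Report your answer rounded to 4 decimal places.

Conditional on each plant, P(X ≤ 0): I: 0.304007; II: 0; III: 0.
By total probability, P(X ≤ 0) = 0.19·0.304007 + 0.47·0 + 0.34·0 = 0.0577613.

0.0578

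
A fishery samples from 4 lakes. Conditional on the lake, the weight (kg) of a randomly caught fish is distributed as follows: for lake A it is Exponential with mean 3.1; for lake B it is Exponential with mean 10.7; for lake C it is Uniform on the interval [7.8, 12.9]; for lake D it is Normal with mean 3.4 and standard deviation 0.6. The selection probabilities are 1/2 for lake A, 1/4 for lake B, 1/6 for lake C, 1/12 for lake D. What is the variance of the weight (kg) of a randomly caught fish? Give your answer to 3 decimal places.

Per component, A: μ=3.1, E[X²]=19.22; B: μ=10.7, E[X²]=228.98; C: μ=10.35, E[X²]=109.29; D: μ=3.4, E[X²]=11.92.
E[X] = 0.5·3.1 + 0.25·10.7 + 0.166667·10.35 + 0.0833333·3.4 = 6.23333.
E[X²] = 0.5·19.22 + 0.25·228.98 + 0.166667·109.29 + 0.0833333·11.92 = 86.0633.
Var(X) = E[X²] − (E[X])² = 86.0633 − 38.8544 = 47.2089.

47.209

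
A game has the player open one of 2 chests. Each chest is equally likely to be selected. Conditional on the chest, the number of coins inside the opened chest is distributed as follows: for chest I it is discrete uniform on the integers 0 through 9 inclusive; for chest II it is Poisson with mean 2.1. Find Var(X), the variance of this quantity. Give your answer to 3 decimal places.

Per component, I: μ=4.5, E[X²]=28.5; II: μ=2.1, E[X²]=6.51.
E[X] = 0.5·4.5 + 0.5·2.1 = 3.3.
E[X²] = 0.5·28.5 + 0.5·6.51 = 17.505.
Var(X) = E[X²] − (E[X])² = 17.505 − 10.89 = 6.615.

6.615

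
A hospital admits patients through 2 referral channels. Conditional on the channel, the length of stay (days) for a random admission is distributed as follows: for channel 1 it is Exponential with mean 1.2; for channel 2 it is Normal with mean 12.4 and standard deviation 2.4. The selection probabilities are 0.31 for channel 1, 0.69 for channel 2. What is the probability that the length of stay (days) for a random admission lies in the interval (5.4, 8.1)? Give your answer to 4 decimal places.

Conditional on each channel, P(5.4 < X < 8.1): 1: 0.00993812; 2: 0.0348242.
By total probability, P(5.4 < X < 8.1) = 0.31·0.00993812 + 0.69·0.0348242 = 0.0271095.

0.0271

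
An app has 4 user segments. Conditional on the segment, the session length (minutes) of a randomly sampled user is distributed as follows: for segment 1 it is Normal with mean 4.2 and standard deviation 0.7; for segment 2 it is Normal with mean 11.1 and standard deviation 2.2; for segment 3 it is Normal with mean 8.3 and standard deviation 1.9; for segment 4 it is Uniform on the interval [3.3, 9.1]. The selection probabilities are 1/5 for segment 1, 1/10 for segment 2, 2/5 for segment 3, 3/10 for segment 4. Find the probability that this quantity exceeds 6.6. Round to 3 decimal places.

0.553

Conditional on each segment, P(X > 6.6): 1: 0.000303383; 2: 0.979595; 3: 0.814536; 4: 0.431034.
By total probability, P(X > 6.6) = 0.2·0.000303383 + 0.1·0.979595 + 0.4·0.814536 + 0.3·0.431034 = 0.553145.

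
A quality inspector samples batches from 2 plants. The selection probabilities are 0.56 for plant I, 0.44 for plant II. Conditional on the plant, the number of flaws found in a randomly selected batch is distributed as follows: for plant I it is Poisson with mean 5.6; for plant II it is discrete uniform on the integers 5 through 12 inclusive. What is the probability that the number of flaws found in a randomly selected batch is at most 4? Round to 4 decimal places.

Conditional on each plant, P(X ≤ 4): I: 0.34215; II: 0.
By total probability, P(X ≤ 4) = 0.56·0.34215 + 0.44·0 = 0.191604.

0.1916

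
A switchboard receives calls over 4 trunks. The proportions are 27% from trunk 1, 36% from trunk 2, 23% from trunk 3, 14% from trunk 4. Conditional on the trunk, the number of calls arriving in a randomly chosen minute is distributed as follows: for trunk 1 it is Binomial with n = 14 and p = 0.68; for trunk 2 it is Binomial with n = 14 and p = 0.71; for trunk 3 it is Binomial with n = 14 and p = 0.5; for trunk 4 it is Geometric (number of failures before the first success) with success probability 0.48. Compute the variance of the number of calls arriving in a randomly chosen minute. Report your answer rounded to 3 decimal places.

Per component, 1: μ=9.52, E[X²]=93.6768; 2: μ=9.94, E[X²]=101.686; 3: μ=7, E[X²]=52.5; 4: μ=1.08333, E[X²]=3.43056.
E[X] = 0.27·9.52 + 0.36·9.94 + 0.23·7 + 0.14·1.08333 = 7.91047.
E[X²] = 0.27·93.6768 + 0.36·101.686 + 0.23·52.5 + 0.14·3.43056 = 74.455.
Var(X) = E[X²] − (E[X])² = 74.455 − 62.5755 = 11.8796.

11.880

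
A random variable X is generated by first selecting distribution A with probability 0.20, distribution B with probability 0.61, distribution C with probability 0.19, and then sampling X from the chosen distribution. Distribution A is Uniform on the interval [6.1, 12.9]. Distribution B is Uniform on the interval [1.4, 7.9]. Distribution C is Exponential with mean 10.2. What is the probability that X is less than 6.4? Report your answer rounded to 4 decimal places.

Conditional on each component, P(X < 6.4): A: 0.0441176; B: 0.769231; C: 0.466049.
By total probability, P(X < 6.4) = 0.2·0.0441176 + 0.61·0.769231 + 0.19·0.466049 = 0.566604.

0.5666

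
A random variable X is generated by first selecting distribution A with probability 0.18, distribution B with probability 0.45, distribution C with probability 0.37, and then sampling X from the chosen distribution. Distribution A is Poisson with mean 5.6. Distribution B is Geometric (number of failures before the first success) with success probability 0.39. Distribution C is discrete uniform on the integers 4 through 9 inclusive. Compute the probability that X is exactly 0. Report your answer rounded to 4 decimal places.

0.1762

Conditional on each component, P(X = 0): A: 0.00369786; B: 0.39; C: 0.
By total probability, P(X = 0) = 0.18·0.00369786 + 0.45·0.39 + 0.37·0 = 0.176166.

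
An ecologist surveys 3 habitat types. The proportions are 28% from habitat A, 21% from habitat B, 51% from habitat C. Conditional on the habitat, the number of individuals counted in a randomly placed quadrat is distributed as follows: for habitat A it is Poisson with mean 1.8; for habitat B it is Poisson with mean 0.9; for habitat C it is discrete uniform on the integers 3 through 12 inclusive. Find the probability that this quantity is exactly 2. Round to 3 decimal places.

Conditional on each habitat, P(X = 2): A: 0.267784; B: 0.164661; C: 0.
By total probability, P(X = 2) = 0.28·0.267784 + 0.21·0.164661 + 0.51·0 = 0.109558.

0.110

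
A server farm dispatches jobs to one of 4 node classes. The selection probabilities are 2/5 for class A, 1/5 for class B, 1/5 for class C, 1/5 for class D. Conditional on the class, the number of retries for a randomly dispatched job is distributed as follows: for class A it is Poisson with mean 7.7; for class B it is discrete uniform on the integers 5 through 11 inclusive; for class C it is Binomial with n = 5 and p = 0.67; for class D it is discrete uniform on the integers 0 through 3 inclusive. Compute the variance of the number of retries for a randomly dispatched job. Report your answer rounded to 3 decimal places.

11.639

Per component, A: μ=7.7, E[X²]=66.99; B: μ=8, E[X²]=68; C: μ=3.35, E[X²]=12.328; D: μ=1.5, E[X²]=3.5.
E[X] = 0.4·7.7 + 0.2·8 + 0.2·3.35 + 0.2·1.5 = 5.65.
E[X²] = 0.4·66.99 + 0.2·68 + 0.2·12.328 + 0.2·3.5 = 43.5616.
Var(X) = E[X²] − (E[X])² = 43.5616 − 31.9225 = 11.6391.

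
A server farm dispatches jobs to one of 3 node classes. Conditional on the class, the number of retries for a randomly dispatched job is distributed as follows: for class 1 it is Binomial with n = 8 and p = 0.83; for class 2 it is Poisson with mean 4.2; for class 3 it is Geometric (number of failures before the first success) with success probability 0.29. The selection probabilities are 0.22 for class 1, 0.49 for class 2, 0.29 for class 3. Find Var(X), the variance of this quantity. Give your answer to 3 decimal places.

Per component, 1: μ=6.64, E[X²]=45.2184; 2: μ=4.2, E[X²]=21.84; 3: μ=2.44828, E[X²]=14.4364.
E[X] = 0.22·6.64 + 0.49·4.2 + 0.29·2.44828 = 4.2288.
E[X²] = 0.22·45.2184 + 0.49·21.84 + 0.29·14.4364 = 24.8362.
Var(X) = E[X²] − (E[X])² = 24.8362 − 17.8827 = 6.95345.

6.953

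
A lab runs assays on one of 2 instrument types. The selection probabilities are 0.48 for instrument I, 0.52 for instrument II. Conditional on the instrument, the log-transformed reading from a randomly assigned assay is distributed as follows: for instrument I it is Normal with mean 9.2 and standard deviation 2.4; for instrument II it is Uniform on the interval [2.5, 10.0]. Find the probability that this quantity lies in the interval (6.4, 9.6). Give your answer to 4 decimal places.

Conditional on each instrument, P(6.4 < X < 9.6): I: 0.444511; II: 0.426667.
By total probability, P(6.4 < X < 9.6) = 0.48·0.444511 + 0.52·0.426667 = 0.435232.

0.4352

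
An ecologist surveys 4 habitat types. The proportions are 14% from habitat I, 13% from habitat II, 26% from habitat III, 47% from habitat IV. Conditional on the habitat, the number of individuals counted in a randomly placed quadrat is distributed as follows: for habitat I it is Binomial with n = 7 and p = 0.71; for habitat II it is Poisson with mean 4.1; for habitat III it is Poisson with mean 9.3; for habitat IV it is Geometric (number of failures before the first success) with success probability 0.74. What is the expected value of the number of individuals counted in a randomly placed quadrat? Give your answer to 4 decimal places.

3.8119

Component means — I: 4.97; II: 4.1; III: 9.3; IV: 0.351351.
E[X] = 0.14·4.97 + 0.13·4.1 + 0.26·9.3 + 0.47·0.351351 = 3.81194.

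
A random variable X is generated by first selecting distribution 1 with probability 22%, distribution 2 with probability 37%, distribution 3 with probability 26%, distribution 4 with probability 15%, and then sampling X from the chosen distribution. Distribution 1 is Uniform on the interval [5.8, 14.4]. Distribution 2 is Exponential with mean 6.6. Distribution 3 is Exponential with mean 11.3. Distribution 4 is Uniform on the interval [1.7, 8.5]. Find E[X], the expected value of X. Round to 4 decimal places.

8.3670

Component means — 1: 10.1; 2: 6.6; 3: 11.3; 4: 5.1.
E[X] = 0.22·10.1 + 0.37·6.6 + 0.26·11.3 + 0.15·5.1 = 8.367.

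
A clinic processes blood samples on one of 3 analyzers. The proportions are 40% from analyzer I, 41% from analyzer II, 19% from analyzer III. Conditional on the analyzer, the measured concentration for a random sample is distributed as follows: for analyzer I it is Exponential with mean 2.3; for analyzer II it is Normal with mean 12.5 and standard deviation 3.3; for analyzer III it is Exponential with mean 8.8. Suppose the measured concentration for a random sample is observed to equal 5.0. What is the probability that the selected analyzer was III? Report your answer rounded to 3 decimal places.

Likelihoods f(5.0 | ·): I: 0.0494486; II: 0.00913625; III: 0.0643812.
Posterior ∝ prior × likelihood. Numerator for III: 0.19·0.0643812 = 0.0122324.
Normalizing constant: 0.4·0.0494486 + 0.41·0.00913625 + 0.19·0.0643812 = 0.0357577.
P(III | observation) = 0.0122324 / 0.0357577 = 0.342092.

0.342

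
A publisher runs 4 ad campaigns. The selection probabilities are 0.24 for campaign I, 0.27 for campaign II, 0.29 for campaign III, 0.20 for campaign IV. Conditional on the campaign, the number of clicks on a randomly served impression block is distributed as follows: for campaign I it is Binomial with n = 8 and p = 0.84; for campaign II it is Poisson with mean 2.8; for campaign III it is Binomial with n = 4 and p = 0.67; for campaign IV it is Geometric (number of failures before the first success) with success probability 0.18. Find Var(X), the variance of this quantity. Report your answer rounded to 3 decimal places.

Per component, I: μ=6.72, E[X²]=46.2336; II: μ=2.8, E[X²]=10.64; III: μ=2.68, E[X²]=8.0668; IV: μ=4.55556, E[X²]=46.0617.
E[X] = 0.24·6.72 + 0.27·2.8 + 0.29·2.68 + 0.2·4.55556 = 4.05711.
E[X²] = 0.24·46.2336 + 0.27·10.64 + 0.29·8.0668 + 0.2·46.0617 = 25.5206.
Var(X) = E[X²] − (E[X])² = 25.5206 − 16.4602 = 9.06043.

9.060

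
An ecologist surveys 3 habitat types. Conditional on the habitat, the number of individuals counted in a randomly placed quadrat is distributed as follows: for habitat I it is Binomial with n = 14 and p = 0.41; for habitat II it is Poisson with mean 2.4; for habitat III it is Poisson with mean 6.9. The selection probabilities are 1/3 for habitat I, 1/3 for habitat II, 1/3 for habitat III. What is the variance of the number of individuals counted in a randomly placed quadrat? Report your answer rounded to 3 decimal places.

7.868

Per component, I: μ=5.74, E[X²]=36.3342; II: μ=2.4, E[X²]=8.16; III: μ=6.9, E[X²]=54.51.
E[X] = 0.333333·5.74 + 0.333333·2.4 + 0.333333·6.9 = 5.01333.
E[X²] = 0.333333·36.3342 + 0.333333·8.16 + 0.333333·54.51 = 33.0014.
Var(X) = E[X²] − (E[X])² = 33.0014 − 25.1335 = 7.86789.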